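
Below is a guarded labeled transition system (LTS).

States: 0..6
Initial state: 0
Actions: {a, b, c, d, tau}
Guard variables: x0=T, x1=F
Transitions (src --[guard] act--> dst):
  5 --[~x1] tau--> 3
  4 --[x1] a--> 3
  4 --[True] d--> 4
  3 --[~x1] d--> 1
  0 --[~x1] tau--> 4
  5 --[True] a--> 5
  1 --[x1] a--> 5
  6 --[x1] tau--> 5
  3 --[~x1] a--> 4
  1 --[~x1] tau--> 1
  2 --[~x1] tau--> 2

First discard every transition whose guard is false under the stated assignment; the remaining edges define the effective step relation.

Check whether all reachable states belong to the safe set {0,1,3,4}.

Answer: INVARIANT HOLDS

Working:
Safe = {0,1,3,4}
R = {0,4}
  0: ok
  4: ok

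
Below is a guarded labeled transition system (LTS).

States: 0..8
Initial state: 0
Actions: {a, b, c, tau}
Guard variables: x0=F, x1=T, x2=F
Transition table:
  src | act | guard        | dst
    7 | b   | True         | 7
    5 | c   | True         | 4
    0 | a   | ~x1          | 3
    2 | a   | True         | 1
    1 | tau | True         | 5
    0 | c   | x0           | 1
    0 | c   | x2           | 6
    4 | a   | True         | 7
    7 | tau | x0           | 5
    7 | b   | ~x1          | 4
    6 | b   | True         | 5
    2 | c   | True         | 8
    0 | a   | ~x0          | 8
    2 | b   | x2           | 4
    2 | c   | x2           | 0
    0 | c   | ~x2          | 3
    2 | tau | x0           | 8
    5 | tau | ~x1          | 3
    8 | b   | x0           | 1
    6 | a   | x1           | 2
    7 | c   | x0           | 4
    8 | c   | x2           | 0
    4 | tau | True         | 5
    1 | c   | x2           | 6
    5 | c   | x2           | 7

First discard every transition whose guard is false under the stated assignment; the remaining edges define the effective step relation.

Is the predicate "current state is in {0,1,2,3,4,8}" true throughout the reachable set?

Inv-set: {0,1,2,3,4,8}
Reachable = {0,3,8}
  0: ✓
  3: ✓
  8: ✓

Answer: INVARIANT HOLDS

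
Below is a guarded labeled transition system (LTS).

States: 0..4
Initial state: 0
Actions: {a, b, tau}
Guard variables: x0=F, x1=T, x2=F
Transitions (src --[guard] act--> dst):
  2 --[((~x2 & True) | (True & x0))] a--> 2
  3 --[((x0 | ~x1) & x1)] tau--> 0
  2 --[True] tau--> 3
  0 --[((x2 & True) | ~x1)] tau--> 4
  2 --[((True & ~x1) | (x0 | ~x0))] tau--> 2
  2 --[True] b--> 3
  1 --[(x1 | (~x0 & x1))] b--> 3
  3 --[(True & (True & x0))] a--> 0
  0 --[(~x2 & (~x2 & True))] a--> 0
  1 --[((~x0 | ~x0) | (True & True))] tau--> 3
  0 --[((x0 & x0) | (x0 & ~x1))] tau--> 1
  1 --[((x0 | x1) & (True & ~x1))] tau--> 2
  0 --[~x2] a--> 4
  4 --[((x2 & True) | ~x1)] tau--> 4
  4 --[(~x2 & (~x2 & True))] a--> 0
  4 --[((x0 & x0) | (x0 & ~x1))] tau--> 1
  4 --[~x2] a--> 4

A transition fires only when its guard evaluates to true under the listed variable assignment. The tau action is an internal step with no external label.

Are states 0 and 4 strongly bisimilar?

Refine partition for ~:
  π0 = {{0,1,2,3,4}}
  π1 = {{0,4},{1},{2},{3}}
4 equivalence class(es) (converged in 2)
class of 0: {0,4}; class of 4: {0,4}

Answer: BISIMILAR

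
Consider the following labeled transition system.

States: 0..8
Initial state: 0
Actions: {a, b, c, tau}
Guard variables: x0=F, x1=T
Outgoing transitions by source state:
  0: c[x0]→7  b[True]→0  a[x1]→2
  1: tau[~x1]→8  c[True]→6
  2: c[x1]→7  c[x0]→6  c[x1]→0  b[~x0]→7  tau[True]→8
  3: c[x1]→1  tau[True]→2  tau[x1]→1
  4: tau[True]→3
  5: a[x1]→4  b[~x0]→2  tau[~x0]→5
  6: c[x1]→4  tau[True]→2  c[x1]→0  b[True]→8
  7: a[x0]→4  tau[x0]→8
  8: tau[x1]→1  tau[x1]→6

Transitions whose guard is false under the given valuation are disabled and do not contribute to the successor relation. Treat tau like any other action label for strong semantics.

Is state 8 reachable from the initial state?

After dropping false guards: 20 live edges.
L0 = {0}
L1 = {2}  total {0,2}
L2 = {7,8}  total {0,2,7,8}
L3 = {1,6}  total {0,1,2,6,7,8}
L4 = {4}  total {0,1,2,4,6,7,8}
L5 = {3}  total {0,1,2,3,4,6,7,8}
R = {0,1,2,3,4,6,7,8}
witness 8: a·tau

Answer: REACHABLE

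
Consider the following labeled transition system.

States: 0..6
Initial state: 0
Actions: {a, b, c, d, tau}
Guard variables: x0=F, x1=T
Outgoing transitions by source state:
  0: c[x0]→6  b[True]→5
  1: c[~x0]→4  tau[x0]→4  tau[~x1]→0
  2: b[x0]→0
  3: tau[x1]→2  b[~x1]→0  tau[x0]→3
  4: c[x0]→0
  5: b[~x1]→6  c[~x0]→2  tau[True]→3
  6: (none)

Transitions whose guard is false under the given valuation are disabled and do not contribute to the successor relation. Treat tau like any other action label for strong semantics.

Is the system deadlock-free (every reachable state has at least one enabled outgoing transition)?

Reach set: {0,2,3,5}
  0: b→5  [deg 1]
  2: ∅  [deadlock]
  3: tau→2  [deg 1]
  5: c→2  tau→3  [deg 2]
witness 2: b·c

Answer: DEADLOCK at state 2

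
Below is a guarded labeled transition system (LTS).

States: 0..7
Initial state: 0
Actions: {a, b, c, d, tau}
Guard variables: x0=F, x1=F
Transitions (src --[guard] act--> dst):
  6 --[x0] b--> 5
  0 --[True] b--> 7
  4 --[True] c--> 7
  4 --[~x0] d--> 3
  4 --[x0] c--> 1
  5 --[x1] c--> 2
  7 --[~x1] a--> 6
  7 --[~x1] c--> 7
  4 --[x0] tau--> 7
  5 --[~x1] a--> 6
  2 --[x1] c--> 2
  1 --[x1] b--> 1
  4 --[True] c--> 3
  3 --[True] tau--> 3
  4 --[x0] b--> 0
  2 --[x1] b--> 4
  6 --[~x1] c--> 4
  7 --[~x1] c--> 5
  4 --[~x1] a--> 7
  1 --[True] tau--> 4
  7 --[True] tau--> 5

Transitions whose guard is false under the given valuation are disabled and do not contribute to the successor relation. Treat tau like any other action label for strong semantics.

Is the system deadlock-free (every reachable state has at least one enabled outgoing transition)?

Answer: DEADLOCK-FREE

Working:
Reach set: {0,3,4,5,6,7}
  0: b→7  [deg 1]
  3: tau→3  [deg 1]
  4: a→7  c→3  c→7  d→3  [deg 4]
  5: a→6  [deg 1]
  6: c→4  [deg 1]
  7: a→6  c→5  c→7  tau→5  [deg 4]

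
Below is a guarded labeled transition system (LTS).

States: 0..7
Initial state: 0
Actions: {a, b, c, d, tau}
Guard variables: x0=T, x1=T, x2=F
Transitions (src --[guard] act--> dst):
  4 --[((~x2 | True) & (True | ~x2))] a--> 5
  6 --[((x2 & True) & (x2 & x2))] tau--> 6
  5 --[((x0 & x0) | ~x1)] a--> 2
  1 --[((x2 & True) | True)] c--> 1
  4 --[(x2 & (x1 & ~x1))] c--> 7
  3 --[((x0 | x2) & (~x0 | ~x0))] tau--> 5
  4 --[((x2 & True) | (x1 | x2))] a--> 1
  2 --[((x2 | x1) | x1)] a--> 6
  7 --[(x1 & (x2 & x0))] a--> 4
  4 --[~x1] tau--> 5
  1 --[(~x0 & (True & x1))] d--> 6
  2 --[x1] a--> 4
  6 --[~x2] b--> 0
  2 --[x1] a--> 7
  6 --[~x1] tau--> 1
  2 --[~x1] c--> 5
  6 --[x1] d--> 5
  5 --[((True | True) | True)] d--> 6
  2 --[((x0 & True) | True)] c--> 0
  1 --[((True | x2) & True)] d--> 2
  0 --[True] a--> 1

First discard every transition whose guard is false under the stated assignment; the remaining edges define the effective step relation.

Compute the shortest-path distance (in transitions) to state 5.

Layered search for 5:
  depth 0: {0}
  depth 1: {1}
  depth 2: {2}
  depth 3: {4,6,7}
  depth 4: {5}
first hit 5 at d=4 via a·d·a·a

Answer: 4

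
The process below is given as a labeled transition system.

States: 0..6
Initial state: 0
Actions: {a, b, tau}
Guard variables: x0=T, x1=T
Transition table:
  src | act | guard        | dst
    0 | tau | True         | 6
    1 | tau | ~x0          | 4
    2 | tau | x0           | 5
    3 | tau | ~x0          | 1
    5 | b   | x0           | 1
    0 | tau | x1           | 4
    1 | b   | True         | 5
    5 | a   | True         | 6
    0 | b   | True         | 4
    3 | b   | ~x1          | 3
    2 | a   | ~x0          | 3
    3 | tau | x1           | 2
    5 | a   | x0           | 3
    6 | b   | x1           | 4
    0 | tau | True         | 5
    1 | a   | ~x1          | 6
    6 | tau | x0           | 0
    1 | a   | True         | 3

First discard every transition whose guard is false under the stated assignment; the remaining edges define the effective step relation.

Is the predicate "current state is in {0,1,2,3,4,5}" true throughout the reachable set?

Answer: INVARIANT VIOLATED at state 6

Working:
Inv-set: {0,1,2,3,4,5}
Reachable = {0,1,2,3,4,5,6}
  0: ✓
  1: ✓
  2: ✓
  3: ✓
  4: ✓
  5: ✓
  6: ✗ unsafe
counterexample path to 6: tau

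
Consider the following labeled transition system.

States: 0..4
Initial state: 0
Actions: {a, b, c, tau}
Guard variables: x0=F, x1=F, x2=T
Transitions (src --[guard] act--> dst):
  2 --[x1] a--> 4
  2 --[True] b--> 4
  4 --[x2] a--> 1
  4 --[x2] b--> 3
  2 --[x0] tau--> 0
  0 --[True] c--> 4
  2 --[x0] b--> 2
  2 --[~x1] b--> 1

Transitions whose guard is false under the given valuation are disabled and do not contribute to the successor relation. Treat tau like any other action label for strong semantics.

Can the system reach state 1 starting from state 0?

Guard filter leaves 5 enabled edge(s).
depth 0: {0}
depth 1: {4}  now seen {0,4}
depth 2: {1,3}  now seen {0,1,3,4}
R = {0,1,3,4}
Path to 1: c·a

Answer: REACHABLE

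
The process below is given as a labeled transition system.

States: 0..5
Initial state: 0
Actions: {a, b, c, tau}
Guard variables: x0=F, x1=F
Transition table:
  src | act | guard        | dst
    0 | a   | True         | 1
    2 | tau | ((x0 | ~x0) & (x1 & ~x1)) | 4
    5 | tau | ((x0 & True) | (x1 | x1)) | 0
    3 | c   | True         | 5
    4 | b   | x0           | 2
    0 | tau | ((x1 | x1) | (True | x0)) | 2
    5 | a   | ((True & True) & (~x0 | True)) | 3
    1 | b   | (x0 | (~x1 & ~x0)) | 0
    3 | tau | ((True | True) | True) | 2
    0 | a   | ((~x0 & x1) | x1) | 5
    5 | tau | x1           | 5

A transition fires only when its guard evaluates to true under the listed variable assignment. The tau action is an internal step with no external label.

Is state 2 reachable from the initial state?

After dropping false guards: 6 live edges.
depth 0: {0}
depth 1: {1,2}  total {0,1,2}
Reachable = {0,1,2}
trace reaching 2: tau

Answer: REACHABLE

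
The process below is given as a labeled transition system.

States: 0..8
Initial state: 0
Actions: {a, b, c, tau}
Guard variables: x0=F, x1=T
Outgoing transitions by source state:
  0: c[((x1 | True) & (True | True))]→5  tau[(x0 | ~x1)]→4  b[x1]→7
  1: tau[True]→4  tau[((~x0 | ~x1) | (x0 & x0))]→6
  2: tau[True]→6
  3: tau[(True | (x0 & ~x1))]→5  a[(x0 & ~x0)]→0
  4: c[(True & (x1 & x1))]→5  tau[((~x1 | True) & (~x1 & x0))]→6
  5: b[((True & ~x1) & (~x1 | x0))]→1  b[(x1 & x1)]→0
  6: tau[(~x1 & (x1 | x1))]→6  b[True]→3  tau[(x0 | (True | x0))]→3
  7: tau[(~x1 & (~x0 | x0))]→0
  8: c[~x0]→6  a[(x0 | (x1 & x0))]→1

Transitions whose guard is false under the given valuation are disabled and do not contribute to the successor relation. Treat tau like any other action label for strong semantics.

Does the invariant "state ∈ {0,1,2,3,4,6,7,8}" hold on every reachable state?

Safe = {0,1,2,3,4,6,7,8}
R = {0,5,7}
  0: ✓
  5: outside
  7: ✓
witness against invariant: c → 5

Answer: INVARIANT VIOLATED at state 5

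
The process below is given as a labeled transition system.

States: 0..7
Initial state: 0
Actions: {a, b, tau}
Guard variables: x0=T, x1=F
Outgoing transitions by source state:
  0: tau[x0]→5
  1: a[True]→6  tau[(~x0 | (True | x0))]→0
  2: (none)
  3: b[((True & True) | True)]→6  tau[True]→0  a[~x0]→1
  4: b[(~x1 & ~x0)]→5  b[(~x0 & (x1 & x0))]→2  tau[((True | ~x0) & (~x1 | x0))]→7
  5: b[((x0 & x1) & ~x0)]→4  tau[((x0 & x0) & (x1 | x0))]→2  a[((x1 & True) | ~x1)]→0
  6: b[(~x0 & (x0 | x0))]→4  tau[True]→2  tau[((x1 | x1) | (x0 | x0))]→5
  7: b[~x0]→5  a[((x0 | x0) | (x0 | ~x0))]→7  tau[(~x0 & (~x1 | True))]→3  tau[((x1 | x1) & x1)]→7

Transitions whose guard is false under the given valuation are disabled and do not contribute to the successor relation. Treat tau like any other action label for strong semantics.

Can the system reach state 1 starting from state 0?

11 transition(s) survive guard evaluation.
depth 0: {0}
depth 1: {5}  now seen {0,5}
depth 2: {2}  now seen {0,2,5}
Reach set: {0,2,5}

Answer: UNREACHABLE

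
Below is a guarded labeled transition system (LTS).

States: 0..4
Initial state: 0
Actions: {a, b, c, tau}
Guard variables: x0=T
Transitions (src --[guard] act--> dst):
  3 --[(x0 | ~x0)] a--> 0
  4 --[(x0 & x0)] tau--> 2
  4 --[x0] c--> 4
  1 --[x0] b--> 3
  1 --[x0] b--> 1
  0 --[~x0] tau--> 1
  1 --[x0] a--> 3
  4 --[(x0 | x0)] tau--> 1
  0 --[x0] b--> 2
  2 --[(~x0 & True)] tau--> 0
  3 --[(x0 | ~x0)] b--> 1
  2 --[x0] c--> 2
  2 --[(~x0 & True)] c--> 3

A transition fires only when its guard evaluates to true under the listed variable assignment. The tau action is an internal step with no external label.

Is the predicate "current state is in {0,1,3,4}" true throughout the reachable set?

Answer: INVARIANT VIOLATED at state 2

Working:
Safe = {0,1,3,4}
R = {0,2}
  0: safe
  2: outside
witness against invariant: b → 2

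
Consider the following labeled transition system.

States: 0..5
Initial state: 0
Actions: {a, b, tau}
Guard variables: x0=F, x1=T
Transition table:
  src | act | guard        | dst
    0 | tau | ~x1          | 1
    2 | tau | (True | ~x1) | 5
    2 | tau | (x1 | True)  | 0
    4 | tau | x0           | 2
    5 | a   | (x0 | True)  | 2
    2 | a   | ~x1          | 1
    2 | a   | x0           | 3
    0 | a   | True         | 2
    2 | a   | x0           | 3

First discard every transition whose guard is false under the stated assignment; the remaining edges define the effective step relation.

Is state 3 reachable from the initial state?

Answer: UNREACHABLE

Trace:
4 transition(s) survive guard evaluation.
L0 = {0}
L1 = {2}  cumulative {0,2}
L2 = {5}  cumulative {0,2,5}
Reach set: {0,2,5}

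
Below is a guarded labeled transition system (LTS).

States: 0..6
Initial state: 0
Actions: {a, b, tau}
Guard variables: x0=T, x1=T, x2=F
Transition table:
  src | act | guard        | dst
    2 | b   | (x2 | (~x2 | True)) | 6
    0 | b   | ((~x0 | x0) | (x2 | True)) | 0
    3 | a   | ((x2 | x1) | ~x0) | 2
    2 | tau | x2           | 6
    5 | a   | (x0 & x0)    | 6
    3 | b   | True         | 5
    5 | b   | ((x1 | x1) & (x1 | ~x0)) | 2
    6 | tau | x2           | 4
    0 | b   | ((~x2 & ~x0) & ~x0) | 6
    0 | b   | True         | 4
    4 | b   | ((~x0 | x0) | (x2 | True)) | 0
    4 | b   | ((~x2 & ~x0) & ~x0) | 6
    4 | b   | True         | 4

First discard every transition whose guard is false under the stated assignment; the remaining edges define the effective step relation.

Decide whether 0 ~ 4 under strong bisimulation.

Bisimulation quotient by refinement:
  P[0] = {{0,1,2,3,4,5,6}}
  P[1] = {{0,2,4},{1,6},{3,5}}
  P[2] = {{0,4},{1,6},{2},{3},{5}}
Fixed point at round 3; 5 class(es).
0∈{0,4}, 4∈{0,4}

Answer: BISIMILAR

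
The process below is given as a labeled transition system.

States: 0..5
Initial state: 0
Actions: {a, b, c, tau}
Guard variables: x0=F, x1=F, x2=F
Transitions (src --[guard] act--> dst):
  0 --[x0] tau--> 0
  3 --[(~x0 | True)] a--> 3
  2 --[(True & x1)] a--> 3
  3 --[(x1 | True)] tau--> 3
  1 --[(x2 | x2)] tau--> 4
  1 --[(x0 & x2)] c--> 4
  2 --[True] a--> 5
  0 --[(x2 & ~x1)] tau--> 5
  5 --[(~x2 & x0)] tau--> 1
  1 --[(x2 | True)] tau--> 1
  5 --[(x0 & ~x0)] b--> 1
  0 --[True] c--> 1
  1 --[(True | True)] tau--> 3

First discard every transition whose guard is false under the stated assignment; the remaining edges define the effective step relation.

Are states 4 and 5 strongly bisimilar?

Compute ~ classes (split until stable):
  P[0] = {{0,1,2,3,4,5}}
  P[1] = {{0},{1},{2},{3},{4,5}}
stable after 2 split(s): 5 block(s)
class of 4: {4,5}; class of 5: {4,5}

Answer: BISIMILAR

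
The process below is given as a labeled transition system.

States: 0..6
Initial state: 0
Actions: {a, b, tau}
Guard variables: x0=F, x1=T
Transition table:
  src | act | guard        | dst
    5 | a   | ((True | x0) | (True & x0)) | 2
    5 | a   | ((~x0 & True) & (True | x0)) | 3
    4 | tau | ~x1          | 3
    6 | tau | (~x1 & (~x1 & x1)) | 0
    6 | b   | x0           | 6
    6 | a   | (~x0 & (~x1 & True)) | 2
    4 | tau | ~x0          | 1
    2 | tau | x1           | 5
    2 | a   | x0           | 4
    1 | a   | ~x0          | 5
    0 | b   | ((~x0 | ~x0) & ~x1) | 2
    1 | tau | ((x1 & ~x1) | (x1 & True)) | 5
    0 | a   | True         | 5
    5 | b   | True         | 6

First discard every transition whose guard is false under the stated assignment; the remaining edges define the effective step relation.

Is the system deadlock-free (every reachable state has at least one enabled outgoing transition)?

Answer: DEADLOCK at state 3

Analysis:
Reachable = {0,2,3,5,6}
  0: a→5  [deg 1]
  2: tau→5  [deg 1]
  3: ∅  [deadlock]
  5: a→2  a→3  b→6  [deg 3]
  6: ∅  [deadlock]
trace reaching 3: a·a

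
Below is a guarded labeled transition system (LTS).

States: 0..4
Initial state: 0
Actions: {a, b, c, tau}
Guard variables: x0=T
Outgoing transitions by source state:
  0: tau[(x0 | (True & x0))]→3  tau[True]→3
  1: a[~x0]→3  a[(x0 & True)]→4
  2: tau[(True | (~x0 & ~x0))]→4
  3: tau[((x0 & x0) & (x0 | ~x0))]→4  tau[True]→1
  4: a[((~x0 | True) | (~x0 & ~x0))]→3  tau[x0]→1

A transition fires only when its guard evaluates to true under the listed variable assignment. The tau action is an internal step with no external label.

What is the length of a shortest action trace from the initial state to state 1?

Answer: 2

Trace:
BFS to 1:
  Layer 0: {0}
  Layer 1: {3}
  Layer 2: {1,4}
depth(1)=2, e.g. tau·tau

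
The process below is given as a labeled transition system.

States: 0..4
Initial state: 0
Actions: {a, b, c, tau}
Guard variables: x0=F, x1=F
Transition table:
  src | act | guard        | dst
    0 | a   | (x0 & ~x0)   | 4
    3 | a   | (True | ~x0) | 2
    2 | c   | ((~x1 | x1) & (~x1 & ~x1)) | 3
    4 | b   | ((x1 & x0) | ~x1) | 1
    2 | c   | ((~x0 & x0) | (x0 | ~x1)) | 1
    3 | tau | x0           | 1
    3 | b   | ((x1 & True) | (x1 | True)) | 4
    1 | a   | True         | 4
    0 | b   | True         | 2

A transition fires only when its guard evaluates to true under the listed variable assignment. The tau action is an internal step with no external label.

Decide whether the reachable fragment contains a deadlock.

Reachable = {0,1,2,3,4}
  0: b→2  [1 out]
  1: a→4  [1 out]
  2: c→1  c→3  [2 out]
  3: a→2  b→4  [2 out]
  4: b→1  [1 out]

Answer: DEADLOCK-FREE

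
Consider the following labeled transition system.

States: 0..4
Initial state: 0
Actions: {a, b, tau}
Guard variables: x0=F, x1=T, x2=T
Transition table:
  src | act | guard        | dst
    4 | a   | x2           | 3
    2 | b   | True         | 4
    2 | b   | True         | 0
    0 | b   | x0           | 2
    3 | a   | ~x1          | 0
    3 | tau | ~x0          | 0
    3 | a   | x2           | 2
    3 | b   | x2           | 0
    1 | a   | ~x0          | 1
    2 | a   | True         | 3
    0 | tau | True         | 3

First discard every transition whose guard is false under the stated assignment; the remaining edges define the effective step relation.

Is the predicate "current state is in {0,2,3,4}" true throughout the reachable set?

Answer: INVARIANT HOLDS

Analysis:
Inv-set: {0,2,3,4}
R = {0,2,3,4}
  0: ✓
  2: ✓
  3: ✓
  4: ✓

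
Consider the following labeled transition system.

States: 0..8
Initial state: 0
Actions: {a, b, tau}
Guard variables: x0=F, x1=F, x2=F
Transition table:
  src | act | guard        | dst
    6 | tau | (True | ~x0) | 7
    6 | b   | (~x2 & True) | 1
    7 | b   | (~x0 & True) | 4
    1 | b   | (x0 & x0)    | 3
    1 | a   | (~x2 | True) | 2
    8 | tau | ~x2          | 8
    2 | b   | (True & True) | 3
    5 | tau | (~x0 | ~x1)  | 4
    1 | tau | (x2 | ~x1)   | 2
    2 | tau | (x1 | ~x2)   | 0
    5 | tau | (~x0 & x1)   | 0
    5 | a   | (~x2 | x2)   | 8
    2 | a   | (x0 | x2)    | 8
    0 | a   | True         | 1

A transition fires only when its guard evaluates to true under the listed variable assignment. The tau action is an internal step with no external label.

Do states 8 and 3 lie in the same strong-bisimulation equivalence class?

Refine partition for ~:
  P[0] = {{0,1,2,3,4,5,6,7,8}}
  P[1] = {{0},{1,5},{2,6},{3,4},{7},{8}}
  P[2] = {{0},{1},{2},{3,4},{5},{6},{7},{8}}
stable after 3 split(s): 8 block(s)
class of 8: {8}; class of 3: {3,4}

Answer: NOT BISIMILAR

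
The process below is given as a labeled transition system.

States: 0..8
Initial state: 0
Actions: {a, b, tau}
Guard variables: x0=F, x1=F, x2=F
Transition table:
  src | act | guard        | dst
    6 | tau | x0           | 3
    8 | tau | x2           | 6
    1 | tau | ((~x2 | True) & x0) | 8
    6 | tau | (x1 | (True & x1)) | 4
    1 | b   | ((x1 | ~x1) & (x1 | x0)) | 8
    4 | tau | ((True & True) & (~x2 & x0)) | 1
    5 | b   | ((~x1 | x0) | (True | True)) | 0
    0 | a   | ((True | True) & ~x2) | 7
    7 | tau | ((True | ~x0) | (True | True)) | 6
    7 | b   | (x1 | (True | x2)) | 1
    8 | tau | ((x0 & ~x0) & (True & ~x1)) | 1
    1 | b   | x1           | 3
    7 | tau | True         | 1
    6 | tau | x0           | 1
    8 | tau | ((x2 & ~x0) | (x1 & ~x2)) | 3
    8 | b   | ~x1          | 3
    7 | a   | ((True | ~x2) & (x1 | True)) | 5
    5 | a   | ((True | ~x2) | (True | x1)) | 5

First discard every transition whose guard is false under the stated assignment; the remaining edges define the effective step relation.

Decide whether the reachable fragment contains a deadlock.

R = {0,1,5,6,7}
  0: a→7  [deg 1]
  1: ∅  [STUCK]
  5: a→5  b→0  [deg 2]
  6: ∅  [STUCK]
  7: a→5  b→1  tau→1  tau→6  [deg 4]
Path to 1: a·tau

Answer: DEADLOCK at state 1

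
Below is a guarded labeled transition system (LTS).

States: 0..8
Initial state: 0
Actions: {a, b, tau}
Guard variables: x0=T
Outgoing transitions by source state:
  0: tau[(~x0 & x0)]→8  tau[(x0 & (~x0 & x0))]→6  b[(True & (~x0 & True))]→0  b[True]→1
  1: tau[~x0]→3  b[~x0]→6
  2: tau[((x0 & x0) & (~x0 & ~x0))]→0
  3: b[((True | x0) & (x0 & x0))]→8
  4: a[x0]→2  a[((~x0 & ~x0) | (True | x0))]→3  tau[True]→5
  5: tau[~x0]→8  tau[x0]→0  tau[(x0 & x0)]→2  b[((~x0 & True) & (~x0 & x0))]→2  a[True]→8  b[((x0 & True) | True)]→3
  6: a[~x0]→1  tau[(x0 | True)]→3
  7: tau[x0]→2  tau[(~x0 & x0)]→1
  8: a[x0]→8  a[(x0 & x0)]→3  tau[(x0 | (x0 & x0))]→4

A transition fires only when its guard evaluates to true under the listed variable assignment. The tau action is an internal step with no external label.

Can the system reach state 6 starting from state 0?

14 transition(s) survive guard evaluation.
L0 = {0}
L1 = {1}  now seen {0,1}
Reach set: {0,1}

Answer: UNREACHABLE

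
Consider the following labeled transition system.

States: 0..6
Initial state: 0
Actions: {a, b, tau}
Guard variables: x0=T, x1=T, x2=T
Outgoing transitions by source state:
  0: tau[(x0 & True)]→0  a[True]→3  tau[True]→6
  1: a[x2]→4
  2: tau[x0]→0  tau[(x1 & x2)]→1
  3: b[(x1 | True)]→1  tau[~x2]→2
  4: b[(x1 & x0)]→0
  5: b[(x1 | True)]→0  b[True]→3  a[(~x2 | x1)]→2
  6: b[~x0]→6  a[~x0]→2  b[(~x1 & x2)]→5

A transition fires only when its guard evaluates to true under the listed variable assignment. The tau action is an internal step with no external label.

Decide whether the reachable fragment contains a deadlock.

Reach set: {0,1,3,4,6}
  0: a→3  tau→0  tau→6  [3 out]
  1: a→4  [1 out]
  3: b→1  [1 out]
  4: b→0  [1 out]
  6: ∅  [STUCK]
Path to 6: tau

Answer: DEADLOCK at state 6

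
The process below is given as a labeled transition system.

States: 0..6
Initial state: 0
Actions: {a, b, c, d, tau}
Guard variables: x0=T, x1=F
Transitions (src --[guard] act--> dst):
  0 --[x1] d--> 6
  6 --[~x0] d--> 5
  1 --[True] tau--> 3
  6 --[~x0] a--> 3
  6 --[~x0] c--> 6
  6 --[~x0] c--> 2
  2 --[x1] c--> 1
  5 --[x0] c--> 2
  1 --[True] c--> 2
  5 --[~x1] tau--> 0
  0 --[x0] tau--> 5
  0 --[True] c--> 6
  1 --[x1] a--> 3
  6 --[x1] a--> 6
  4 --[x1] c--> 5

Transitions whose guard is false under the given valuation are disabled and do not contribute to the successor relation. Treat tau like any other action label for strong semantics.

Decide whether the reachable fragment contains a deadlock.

Reach set: {0,2,5,6}
  0: c→6  tau→5  [2 out]
  2: ∅  [deadlock]
  5: c→2  tau→0  [2 out]
  6: ∅  [deadlock]
trace reaching 2: tau·c

Answer: DEADLOCK at state 2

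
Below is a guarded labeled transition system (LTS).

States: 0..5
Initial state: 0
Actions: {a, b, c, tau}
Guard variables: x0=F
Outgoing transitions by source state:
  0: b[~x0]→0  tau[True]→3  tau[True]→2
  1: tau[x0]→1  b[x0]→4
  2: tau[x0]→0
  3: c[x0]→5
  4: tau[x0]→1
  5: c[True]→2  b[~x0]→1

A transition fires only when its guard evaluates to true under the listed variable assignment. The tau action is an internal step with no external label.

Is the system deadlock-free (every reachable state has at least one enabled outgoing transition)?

Answer: DEADLOCK at state 2

Analysis:
Reachable = {0,2,3}
  0: b→0  tau→2  tau→3  [deg 3]
  2: ∅  [STUCK]
  3: ∅  [STUCK]
Path to 2: tau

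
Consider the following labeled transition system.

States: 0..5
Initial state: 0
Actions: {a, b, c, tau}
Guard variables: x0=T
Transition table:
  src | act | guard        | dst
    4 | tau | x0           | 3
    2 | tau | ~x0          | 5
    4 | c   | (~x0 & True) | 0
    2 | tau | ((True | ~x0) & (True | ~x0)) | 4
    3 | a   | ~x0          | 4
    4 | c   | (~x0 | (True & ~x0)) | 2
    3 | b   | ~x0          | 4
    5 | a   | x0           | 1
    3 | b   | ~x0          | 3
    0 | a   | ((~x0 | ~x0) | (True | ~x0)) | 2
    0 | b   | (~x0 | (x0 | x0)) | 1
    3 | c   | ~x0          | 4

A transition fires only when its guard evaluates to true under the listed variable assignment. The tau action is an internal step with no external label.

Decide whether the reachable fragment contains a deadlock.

Answer: DEADLOCK at state 1

Analysis:
Reachable = {0,1,2,3,4}
  0: a→2  b→1  [2 out]
  1: ∅  [no exit]
  2: tau→4  [1 out]
  3: ∅  [no exit]
  4: tau→3  [1 out]
Path to 1: b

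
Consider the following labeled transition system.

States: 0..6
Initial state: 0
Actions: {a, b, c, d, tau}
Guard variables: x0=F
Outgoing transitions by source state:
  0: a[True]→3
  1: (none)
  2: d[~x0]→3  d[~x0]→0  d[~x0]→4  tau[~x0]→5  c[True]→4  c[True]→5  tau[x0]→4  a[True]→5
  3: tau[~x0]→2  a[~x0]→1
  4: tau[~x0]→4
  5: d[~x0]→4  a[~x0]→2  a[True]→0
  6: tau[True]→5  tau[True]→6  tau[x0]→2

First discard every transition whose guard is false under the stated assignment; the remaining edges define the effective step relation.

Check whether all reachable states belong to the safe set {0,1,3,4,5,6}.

Answer: INVARIANT VIOLATED at state 2

Analysis:
Allowed set {0,1,3,4,5,6}
Reach set: {0,1,2,3,4,5}
  0: safe
  1: safe
  2: VIOLATES
  3: safe
  4: safe
  5: safe
witness against invariant: a·tau → 2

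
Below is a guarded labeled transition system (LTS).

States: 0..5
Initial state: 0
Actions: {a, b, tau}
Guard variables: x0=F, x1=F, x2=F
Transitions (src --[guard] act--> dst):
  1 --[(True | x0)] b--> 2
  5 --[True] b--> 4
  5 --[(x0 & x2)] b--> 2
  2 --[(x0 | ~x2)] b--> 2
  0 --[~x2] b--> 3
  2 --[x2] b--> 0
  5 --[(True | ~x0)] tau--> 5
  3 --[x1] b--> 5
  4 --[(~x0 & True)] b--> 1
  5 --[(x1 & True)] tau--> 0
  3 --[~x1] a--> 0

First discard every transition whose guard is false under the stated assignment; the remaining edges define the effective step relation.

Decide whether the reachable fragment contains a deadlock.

Reachable = {0,3}
  0: b→3  [1 exit(s)]
  3: a→0  [1 exit(s)]

Answer: DEADLOCK-FREE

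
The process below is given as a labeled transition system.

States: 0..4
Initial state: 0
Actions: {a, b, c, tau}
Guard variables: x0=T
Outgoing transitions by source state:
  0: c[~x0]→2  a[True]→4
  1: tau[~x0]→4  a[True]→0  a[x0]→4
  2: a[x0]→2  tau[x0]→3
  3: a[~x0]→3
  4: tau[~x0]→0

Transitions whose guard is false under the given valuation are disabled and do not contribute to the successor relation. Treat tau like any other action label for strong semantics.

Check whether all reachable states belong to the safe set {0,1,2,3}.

Inv-set: {0,1,2,3}
Reachable = {0,4}
  0: safe
  4: VIOLATES
reach 4 via a — violates

Answer: INVARIANT VIOLATED at state 4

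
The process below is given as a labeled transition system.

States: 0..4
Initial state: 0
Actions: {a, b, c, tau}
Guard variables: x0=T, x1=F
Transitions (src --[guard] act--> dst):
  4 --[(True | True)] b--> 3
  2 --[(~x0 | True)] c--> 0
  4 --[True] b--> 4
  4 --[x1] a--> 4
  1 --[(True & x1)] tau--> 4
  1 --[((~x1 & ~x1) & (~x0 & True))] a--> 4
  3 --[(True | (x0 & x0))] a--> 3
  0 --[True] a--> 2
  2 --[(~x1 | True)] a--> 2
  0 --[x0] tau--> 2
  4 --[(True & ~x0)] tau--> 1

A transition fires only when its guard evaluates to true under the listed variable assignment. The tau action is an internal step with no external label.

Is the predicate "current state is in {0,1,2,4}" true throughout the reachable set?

Answer: INVARIANT HOLDS

Trace:
Safe = {0,1,2,4}
Reachable = {0,2}
  0: ok
  2: ok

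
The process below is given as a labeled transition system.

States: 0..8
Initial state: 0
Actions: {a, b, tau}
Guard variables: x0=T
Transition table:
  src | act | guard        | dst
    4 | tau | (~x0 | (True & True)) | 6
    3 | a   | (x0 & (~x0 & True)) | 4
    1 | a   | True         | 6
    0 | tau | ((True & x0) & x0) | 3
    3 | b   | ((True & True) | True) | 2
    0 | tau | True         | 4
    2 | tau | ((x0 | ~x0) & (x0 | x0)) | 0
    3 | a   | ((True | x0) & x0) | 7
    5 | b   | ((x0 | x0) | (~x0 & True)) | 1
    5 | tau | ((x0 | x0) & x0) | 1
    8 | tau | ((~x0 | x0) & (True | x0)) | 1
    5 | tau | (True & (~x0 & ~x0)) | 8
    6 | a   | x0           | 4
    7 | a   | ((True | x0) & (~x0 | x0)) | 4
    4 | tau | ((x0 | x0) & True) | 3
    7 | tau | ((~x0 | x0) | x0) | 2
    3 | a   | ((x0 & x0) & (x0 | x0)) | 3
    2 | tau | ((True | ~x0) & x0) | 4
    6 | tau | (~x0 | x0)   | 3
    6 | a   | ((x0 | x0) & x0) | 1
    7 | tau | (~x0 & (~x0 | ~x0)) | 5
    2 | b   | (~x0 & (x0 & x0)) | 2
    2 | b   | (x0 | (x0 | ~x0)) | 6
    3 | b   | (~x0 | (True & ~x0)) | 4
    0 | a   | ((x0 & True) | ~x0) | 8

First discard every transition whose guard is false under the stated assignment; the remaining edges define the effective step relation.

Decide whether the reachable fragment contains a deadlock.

R = {0,1,2,3,4,6,7,8}
  0: a→8  tau→3  tau→4  [3 exit(s)]
  1: a→6  [1 exit(s)]
  2: b→6  tau→0  tau→4  [3 exit(s)]
  3: a→3  a→7  b→2  [3 exit(s)]
  4: tau→3  tau→6  [2 exit(s)]
  6: a→1  a→4  tau→3  [3 exit(s)]
  7: a→4  tau→2  [2 exit(s)]
  8: tau→1  [1 exit(s)]

Answer: DEADLOCK-FREE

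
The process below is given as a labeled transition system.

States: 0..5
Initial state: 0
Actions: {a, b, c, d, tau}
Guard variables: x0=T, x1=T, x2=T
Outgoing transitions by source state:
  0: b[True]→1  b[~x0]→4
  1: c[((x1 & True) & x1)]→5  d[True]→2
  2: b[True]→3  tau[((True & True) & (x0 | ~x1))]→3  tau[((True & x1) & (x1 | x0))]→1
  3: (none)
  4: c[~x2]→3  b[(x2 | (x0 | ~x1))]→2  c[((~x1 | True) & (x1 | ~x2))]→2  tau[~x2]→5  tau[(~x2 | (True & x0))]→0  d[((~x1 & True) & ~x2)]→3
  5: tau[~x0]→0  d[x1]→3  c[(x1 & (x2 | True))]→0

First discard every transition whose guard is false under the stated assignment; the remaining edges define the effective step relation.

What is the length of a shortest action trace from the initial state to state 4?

Layered search for 4:
  L0 = {0}
  L1 = {1}
  L2 = {2,5}
  L3 = {3}
4 never appears.

Answer: UNREACHABLE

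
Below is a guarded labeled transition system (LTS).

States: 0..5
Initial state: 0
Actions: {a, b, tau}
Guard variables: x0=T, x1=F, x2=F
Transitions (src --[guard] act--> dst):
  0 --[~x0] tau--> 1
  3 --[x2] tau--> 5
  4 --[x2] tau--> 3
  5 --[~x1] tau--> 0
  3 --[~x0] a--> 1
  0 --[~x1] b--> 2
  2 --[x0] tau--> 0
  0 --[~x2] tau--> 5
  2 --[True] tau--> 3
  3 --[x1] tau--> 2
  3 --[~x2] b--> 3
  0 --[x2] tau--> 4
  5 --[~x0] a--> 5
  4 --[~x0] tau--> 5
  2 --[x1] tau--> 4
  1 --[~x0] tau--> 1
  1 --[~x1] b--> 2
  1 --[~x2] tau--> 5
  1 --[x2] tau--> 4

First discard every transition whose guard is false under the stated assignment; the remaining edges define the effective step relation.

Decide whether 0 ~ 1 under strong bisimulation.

Compute ~ classes (split until stable):
  P[0] = {{0,1,2,3,4,5}}
  P[1] = {{0,1},{2,5},{3},{4}}
  P[2] = {{0,1},{2},{3},{4},{5}}
Fixed point at round 3; 5 class(es).
class of 0: {0,1}; class of 1: {0,1}

Answer: BISIMILAR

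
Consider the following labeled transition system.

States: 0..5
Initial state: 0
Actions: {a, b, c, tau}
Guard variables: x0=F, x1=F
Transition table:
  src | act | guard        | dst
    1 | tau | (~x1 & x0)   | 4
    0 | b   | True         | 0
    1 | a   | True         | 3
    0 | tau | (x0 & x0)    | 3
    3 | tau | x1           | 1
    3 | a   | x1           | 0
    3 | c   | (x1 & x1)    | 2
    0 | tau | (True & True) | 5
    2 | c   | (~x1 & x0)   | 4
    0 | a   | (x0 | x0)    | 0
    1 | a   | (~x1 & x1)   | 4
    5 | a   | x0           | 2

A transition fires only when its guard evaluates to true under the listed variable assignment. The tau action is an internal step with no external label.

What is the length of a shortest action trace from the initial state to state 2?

Breadth-first toward 2:
  depth 0: {0}
  depth 1: {5}
2 never appears.

Answer: UNREACHABLE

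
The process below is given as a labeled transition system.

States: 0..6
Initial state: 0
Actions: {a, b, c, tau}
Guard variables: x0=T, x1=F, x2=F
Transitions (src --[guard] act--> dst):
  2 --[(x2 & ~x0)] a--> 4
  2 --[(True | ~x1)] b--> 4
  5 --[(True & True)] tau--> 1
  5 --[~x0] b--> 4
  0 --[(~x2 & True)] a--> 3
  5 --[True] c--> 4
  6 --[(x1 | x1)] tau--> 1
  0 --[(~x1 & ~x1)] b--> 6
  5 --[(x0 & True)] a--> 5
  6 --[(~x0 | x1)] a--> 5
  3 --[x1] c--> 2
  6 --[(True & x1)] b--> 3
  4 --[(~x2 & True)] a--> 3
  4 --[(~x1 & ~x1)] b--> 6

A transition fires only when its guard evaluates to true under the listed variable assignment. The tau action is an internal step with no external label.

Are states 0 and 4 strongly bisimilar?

Answer: BISIMILAR

Working:
Compute ~ classes (split until stable):
  π0 = {{0,1,2,3,4,5,6}}
  π1 = {{0,4},{1,3,6},{2},{5}}
Fixed point at round 2; 4 class(es).
class of 0: {0,4}; class of 4: {0,4}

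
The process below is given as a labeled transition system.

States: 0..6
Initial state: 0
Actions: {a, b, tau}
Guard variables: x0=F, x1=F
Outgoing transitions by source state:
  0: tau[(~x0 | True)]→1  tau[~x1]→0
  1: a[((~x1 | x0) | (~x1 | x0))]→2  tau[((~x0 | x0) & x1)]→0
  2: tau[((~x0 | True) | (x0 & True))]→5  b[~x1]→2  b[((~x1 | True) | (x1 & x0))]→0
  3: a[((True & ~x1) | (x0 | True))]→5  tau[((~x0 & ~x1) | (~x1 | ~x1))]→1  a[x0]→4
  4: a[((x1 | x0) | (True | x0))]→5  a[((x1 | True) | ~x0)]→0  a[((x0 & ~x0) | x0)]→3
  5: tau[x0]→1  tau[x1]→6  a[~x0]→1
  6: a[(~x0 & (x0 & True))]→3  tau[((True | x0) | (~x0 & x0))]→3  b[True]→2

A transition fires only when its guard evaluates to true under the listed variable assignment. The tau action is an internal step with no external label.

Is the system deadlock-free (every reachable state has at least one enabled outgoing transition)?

Reachable = {0,1,2,5}
  0: tau→0  tau→1  [deg 2]
  1: a→2  [deg 1]
  2: b→0  b→2  tau→5  [deg 3]
  5: a→1  [deg 1]

Answer: DEADLOCK-FREE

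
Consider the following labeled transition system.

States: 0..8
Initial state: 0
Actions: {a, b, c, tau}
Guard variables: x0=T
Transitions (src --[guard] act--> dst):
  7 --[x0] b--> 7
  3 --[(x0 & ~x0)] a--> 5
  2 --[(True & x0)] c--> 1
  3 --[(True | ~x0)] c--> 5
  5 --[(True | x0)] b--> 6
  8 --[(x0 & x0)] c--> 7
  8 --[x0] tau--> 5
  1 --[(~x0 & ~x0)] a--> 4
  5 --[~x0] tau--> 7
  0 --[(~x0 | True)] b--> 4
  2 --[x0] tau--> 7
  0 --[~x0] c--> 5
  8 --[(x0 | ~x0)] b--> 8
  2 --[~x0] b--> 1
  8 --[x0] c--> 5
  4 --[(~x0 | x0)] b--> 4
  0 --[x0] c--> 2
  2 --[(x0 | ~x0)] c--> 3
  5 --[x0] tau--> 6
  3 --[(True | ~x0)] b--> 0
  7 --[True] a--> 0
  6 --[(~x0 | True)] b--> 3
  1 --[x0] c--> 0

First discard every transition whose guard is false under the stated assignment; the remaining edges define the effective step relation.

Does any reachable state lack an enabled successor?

Reachable = {0,1,2,3,4,5,6,7}
  0: b→4  c→2  [2 out]
  1: c→0  [1 out]
  2: c→1  c→3  tau→7  [3 out]
  3: b→0  c→5  [2 out]
  4: b→4  [1 out]
  5: b→6  tau→6  [2 out]
  6: b→3  [1 out]
  7: a→0  b→7  [2 out]

Answer: DEADLOCK-FREE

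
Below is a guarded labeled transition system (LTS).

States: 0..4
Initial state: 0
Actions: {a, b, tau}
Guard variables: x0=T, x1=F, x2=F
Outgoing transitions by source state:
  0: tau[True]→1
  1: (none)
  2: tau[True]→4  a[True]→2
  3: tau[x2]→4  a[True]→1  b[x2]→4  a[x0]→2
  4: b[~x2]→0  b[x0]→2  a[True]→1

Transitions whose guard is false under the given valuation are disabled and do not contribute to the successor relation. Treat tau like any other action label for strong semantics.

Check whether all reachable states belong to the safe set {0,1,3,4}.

Inv-set: {0,1,3,4}
Reach set: {0,1}
  0: ok
  1: ok

Answer: INVARIANT HOLDS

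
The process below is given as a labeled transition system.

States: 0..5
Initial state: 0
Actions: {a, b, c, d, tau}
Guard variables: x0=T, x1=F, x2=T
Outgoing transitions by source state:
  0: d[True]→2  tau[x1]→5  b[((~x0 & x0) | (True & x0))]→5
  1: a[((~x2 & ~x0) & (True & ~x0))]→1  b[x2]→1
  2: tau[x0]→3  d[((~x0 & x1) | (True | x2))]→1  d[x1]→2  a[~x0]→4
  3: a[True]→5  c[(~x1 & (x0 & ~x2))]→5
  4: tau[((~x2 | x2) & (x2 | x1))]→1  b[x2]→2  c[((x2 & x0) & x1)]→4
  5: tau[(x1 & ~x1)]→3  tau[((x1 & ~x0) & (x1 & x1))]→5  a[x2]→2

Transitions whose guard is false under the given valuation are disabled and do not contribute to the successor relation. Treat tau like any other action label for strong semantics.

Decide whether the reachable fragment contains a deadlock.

Reachable = {0,1,2,3,5}
  0: b→5  d→2  [2 exit(s)]
  1: b→1  [1 exit(s)]
  2: d→1  tau→3  [2 exit(s)]
  3: a→5  [1 exit(s)]
  5: a→2  [1 exit(s)]

Answer: DEADLOCK-FREE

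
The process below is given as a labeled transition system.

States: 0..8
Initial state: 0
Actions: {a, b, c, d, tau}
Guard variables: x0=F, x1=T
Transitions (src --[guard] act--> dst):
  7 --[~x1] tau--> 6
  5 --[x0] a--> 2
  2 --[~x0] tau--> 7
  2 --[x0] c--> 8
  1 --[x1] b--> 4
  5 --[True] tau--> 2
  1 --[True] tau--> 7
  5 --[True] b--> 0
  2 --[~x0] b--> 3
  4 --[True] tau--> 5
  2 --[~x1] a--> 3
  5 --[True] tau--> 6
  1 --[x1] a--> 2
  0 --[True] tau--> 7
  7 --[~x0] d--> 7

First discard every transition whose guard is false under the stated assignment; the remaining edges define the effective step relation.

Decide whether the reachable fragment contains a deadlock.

Reach set: {0,7}
  0: tau→7  [deg 1]
  7: d→7  [deg 1]

Answer: DEADLOCK-FREE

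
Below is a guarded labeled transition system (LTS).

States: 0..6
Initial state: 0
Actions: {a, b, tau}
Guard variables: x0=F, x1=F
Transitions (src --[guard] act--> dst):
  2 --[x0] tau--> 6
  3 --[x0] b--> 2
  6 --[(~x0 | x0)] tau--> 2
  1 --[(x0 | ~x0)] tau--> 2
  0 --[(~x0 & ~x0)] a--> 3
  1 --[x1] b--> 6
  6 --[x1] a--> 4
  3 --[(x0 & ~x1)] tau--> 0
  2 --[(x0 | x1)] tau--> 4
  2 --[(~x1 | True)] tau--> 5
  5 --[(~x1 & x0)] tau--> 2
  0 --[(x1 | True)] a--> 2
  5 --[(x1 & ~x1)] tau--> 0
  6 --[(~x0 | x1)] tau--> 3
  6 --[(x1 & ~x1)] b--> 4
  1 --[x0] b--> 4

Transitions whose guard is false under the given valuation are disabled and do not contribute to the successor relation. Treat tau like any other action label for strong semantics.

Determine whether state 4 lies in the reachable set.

Answer: UNREACHABLE

Analysis:
Guard filter leaves 6 enabled edge(s).
L0 = {0}
L1 = {2,3}  now seen {0,2,3}
L2 = {5}  now seen {0,2,3,5}
R = {0,2,3,5}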